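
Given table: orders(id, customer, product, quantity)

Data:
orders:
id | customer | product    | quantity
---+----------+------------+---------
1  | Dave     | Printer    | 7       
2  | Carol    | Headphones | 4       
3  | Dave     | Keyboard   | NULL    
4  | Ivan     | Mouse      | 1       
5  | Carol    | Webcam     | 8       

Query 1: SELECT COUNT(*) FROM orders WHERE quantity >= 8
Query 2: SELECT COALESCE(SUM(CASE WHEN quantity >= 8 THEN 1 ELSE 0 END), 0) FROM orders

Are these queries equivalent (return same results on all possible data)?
Yes, equivalent

Both queries return: [(1,)]

Reason: COUNT with WHERE vs conditional SUM (COALESCE handles empty-table NULL)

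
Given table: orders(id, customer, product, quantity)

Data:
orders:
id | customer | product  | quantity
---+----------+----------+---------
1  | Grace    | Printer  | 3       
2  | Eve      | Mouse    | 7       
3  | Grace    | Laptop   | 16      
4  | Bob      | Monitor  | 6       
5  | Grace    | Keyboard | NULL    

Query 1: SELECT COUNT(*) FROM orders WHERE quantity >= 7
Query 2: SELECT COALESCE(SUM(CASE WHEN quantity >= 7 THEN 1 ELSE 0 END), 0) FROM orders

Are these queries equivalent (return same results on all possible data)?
Yes, equivalent

Both queries return: [(2,)]

Reason: COUNT with WHERE vs conditional SUM (COALESCE handles empty-table NULL)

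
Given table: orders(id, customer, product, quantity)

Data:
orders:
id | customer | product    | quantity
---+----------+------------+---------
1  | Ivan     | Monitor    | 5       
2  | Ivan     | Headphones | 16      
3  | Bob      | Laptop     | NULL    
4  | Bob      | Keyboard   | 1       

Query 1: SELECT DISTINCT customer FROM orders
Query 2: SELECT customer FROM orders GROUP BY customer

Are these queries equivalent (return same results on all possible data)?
Yes, equivalent

Both queries return: [('Bob',), ('Ivan',)]

Reason: Both get unique customers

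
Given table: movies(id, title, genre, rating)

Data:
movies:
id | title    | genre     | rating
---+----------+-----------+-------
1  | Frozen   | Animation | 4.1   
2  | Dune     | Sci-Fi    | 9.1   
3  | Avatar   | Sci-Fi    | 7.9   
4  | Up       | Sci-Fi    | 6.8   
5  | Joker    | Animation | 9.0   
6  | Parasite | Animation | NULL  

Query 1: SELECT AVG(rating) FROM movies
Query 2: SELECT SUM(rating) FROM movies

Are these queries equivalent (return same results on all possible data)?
No, not equivalent

Query 1 returns: [(7.38,)]
Query 2 returns: [(36.9,)]

Reason: AVG vs SUM give different aggregate values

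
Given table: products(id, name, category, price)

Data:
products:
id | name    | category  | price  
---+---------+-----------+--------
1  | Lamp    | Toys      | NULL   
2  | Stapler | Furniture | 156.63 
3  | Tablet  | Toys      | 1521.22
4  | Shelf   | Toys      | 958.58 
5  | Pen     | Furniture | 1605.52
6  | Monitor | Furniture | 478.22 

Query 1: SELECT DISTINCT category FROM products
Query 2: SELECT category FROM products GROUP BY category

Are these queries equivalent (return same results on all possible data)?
Yes, equivalent

Both queries return: [('Furniture',), ('Toys',)]

Reason: Both get unique categorys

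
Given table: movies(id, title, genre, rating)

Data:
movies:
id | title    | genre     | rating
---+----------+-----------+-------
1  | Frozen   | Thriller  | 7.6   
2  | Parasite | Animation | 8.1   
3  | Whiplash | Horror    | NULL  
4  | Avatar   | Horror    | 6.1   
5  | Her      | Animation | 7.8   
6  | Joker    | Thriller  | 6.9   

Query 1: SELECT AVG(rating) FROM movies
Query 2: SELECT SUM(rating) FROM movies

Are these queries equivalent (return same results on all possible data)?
No, not equivalent

Query 1 returns: [(7.3,)]
Query 2 returns: [(36.5,)]

Reason: AVG vs SUM give different aggregate values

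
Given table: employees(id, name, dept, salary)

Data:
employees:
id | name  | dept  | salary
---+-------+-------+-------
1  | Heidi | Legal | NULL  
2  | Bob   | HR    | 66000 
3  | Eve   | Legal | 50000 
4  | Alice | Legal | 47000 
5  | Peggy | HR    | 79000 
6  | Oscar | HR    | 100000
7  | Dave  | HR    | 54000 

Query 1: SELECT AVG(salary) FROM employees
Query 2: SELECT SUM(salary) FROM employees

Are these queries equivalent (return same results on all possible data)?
No, not equivalent

Query 1 returns: [(66000.0,)]
Query 2 returns: [(396000,)]

Reason: AVG vs SUM give different aggregate values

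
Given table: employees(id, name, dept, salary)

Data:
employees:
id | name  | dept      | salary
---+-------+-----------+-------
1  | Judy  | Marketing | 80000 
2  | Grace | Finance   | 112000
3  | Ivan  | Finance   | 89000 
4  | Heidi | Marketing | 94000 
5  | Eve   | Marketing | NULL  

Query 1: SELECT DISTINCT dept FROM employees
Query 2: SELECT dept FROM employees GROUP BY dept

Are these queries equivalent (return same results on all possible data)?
Yes, equivalent

Both queries return: [('Finance',), ('Marketing',)]

Reason: Both get unique depts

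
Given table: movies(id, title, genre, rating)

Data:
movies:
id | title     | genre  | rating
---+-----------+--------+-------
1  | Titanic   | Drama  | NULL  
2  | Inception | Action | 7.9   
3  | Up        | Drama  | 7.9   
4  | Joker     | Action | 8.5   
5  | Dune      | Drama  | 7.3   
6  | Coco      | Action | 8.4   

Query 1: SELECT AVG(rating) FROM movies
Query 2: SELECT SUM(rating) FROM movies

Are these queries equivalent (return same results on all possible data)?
No, not equivalent

Query 1 returns: [(8.0,)]
Query 2 returns: [(40.0,)]

Reason: AVG vs SUM give different aggregate values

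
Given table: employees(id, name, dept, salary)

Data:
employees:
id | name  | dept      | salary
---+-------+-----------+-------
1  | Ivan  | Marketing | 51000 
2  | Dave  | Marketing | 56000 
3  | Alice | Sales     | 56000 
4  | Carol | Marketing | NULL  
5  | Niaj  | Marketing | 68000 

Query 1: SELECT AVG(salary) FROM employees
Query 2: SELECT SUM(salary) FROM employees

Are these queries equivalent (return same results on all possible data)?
No, not equivalent

Query 1 returns: [(57750.0,)]
Query 2 returns: [(231000,)]

Reason: AVG vs SUM give different aggregate values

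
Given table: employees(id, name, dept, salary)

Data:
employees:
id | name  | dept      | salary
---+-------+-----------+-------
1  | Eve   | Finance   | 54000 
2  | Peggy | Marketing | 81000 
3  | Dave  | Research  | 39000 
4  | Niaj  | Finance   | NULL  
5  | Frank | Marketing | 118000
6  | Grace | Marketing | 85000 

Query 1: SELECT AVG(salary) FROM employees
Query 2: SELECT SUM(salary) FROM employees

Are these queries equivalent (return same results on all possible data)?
No, not equivalent

Query 1 returns: [(75400.0,)]
Query 2 returns: [(377000,)]

Reason: AVG vs SUM give different aggregate values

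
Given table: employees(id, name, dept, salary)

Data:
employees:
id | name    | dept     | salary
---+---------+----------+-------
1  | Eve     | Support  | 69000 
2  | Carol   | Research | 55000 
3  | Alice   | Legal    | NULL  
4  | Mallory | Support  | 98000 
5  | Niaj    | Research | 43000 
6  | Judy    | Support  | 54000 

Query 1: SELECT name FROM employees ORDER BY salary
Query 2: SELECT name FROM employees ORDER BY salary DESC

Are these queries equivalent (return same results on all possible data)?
No, not equivalent

Query 1 returns: [('Alice',), ('Niaj',), ('Judy',), ('Carol',), ('Eve',), ('Mallory',)]
Query 2 returns: [('Mallory',), ('Eve',), ('Carol',), ('Judy',), ('Niaj',), ('Alice',)]

Reason: ASC vs DESC gives opposite ordering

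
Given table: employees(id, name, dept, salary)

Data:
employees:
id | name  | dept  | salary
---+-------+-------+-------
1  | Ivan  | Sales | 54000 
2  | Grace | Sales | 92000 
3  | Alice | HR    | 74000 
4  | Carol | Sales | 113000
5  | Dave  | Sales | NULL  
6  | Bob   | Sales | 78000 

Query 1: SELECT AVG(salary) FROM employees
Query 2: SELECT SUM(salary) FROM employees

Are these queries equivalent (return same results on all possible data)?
No, not equivalent

Query 1 returns: [(82200.0,)]
Query 2 returns: [(411000,)]

Reason: AVG vs SUM give different aggregate values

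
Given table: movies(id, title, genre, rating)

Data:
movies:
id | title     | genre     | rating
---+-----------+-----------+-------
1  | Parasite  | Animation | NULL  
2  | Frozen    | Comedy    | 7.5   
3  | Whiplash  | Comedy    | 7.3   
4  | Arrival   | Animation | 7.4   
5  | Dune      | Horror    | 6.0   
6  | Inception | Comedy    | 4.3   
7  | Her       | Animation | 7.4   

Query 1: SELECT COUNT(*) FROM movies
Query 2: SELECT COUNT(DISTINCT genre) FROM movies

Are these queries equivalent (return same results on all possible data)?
No, not equivalent

Query 1 returns: [(7,)]
Query 2 returns: [(3,)]

Reason: COUNT(*) counts rows, COUNT(DISTINCT genre) counts unique genres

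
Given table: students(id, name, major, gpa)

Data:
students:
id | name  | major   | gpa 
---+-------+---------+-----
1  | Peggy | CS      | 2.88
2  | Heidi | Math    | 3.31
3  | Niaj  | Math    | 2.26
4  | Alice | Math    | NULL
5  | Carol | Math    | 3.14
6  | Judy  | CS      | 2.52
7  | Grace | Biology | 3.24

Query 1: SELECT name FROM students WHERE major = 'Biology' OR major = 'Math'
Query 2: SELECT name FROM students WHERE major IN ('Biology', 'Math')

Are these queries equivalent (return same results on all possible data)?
Yes, equivalent

Both queries return: [('Alice',), ('Carol',), ('Grace',), ('Heidi',), ('Niaj',)]

Reason: OR vs IN are equivalent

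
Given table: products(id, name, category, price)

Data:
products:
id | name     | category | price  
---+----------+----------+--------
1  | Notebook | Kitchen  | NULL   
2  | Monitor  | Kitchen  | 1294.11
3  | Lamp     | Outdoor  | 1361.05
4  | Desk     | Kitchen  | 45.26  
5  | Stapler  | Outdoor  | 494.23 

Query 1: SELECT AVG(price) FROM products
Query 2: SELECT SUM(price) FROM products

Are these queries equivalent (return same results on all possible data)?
No, not equivalent

Query 1 returns: [(798.6625,)]
Query 2 returns: [(3194.65,)]

Reason: AVG vs SUM give different aggregate values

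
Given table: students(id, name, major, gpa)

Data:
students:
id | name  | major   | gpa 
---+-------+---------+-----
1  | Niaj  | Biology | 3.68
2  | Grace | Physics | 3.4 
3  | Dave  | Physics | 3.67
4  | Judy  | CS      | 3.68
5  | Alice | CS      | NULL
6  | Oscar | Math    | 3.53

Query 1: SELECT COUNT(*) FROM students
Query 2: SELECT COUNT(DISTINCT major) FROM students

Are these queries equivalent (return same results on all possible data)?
No, not equivalent

Query 1 returns: [(6,)]
Query 2 returns: [(4,)]

Reason: COUNT(*) counts rows, COUNT(DISTINCT major) counts unique majors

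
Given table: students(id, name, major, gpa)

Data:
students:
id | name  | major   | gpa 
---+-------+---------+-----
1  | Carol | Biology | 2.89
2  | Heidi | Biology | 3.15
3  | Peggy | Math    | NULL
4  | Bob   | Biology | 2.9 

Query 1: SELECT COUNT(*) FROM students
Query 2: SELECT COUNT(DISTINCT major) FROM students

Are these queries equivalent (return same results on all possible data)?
No, not equivalent

Query 1 returns: [(4,)]
Query 2 returns: [(2,)]

Reason: COUNT(*) counts rows, COUNT(DISTINCT major) counts unique majors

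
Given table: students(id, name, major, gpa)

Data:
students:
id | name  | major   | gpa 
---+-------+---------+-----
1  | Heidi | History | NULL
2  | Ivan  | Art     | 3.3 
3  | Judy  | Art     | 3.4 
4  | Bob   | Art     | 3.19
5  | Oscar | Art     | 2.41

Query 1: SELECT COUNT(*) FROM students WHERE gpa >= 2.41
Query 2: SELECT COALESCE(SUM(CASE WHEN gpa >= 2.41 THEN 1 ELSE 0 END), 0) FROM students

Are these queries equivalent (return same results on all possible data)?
Yes, equivalent

Both queries return: [(4,)]

Reason: COUNT with WHERE vs conditional SUM (COALESCE handles empty-table NULL)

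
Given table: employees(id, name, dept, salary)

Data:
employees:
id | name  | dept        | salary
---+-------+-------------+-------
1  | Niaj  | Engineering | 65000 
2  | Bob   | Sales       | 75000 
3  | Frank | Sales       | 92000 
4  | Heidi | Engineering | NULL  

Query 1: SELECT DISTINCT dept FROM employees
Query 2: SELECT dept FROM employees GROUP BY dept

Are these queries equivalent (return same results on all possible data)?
Yes, equivalent

Both queries return: [('Engineering',), ('Sales',)]

Reason: Both get unique depts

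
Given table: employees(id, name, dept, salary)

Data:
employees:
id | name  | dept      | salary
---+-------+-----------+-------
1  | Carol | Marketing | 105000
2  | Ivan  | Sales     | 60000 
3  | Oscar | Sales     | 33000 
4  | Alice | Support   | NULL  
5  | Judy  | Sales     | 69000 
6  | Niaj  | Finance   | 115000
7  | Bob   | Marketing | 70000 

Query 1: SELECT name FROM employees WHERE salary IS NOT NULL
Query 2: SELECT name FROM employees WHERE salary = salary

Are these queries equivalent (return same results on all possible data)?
Yes, equivalent

Both queries return: [('Bob',), ('Carol',), ('Ivan',), ('Judy',), ('Niaj',), ('Oscar',)]

Reason: IS NOT NULL vs self-equality (both exclude NULLs)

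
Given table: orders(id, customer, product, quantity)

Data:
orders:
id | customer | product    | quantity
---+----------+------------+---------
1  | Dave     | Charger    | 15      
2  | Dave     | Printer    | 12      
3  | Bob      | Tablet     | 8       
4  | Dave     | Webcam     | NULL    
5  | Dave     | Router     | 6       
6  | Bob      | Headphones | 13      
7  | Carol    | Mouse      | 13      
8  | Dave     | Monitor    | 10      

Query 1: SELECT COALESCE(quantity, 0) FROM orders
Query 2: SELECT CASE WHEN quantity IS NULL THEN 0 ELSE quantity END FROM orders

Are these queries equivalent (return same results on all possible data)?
Yes, equivalent

Both queries return: [(0,), (6,), (8,), (10,), (12,), (13,), (13,), (15,)]

Reason: COALESCE vs CASE for NULL handling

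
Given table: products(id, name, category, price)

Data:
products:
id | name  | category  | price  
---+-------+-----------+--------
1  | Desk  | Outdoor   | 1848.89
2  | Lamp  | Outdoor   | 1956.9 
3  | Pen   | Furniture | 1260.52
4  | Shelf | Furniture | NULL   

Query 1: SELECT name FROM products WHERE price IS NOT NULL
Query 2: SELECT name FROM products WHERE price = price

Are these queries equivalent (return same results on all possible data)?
Yes, equivalent

Both queries return: [('Desk',), ('Lamp',), ('Pen',)]

Reason: IS NOT NULL vs self-equality (both exclude NULLs)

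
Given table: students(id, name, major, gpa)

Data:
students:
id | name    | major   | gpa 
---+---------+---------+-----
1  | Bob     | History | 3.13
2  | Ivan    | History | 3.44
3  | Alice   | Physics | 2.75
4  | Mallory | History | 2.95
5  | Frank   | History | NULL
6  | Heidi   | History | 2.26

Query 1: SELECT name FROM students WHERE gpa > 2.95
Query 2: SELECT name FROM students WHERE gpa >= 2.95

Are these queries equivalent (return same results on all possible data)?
No, not equivalent

Query 1 returns: [('Bob',), ('Ivan',)]
Query 2 returns: [('Bob',), ('Ivan',), ('Mallory',)]

Reason: > vs >= gives different results when gpa = 2.95 exists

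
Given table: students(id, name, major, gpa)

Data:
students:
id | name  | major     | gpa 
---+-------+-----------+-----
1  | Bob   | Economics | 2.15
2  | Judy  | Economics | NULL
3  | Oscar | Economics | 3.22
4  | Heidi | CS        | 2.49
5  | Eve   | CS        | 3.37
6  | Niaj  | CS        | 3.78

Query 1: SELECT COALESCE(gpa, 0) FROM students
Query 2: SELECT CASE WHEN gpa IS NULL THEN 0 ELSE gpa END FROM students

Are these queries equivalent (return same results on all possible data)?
Yes, equivalent

Both queries return: [(0,), (2.15,), (2.49,), (3.22,), (3.37,), (3.78,)]

Reason: COALESCE vs CASE for NULL handling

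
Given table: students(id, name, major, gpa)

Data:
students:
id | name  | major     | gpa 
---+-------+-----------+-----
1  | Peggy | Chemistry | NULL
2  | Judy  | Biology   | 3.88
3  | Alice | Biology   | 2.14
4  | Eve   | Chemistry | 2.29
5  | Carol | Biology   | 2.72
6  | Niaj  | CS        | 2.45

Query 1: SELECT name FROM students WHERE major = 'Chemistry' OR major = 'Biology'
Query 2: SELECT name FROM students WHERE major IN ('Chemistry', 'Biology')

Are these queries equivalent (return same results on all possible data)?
Yes, equivalent

Both queries return: [('Alice',), ('Carol',), ('Eve',), ('Judy',), ('Peggy',)]

Reason: OR vs IN are equivalent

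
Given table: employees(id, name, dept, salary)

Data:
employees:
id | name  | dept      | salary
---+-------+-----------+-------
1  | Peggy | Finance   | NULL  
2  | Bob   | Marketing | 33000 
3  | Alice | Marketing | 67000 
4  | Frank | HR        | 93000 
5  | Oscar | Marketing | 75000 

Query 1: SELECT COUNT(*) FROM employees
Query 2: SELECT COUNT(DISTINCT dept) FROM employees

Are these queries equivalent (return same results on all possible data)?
No, not equivalent

Query 1 returns: [(5,)]
Query 2 returns: [(3,)]

Reason: COUNT(*) counts rows, COUNT(DISTINCT dept) counts unique depts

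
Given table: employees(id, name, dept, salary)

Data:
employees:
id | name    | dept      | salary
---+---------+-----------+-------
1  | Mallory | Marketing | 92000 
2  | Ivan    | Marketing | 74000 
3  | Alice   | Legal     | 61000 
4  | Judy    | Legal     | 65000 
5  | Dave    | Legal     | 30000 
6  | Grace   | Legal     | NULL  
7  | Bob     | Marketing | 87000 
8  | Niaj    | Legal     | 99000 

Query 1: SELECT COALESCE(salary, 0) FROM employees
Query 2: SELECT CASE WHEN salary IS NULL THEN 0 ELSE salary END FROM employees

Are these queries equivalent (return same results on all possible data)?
Yes, equivalent

Both queries return: [(0,), (30000,), (61000,), (65000,), (74000,), (87000,), (92000,), (99000,)]

Reason: COALESCE vs CASE for NULL handling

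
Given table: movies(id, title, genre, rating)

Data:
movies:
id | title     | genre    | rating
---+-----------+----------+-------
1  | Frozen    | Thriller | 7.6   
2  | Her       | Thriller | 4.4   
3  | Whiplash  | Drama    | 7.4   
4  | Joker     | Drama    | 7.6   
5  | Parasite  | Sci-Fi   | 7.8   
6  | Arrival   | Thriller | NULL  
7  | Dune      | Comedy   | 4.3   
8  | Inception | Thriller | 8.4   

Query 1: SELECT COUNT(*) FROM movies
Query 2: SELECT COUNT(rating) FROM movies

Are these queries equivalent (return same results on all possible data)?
No, not equivalent

Query 1 returns: [(8,)]
Query 2 returns: [(7,)]

Reason: COUNT(*) includes NULLs, COUNT(column) excludes them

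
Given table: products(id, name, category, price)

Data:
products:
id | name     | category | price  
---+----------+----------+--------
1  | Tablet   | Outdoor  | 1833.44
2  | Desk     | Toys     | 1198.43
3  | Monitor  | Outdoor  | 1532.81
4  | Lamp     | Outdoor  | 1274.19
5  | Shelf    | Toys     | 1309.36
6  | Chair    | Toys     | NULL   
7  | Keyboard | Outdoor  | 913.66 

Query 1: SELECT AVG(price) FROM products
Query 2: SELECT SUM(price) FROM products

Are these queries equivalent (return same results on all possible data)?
No, not equivalent

Query 1 returns: [(1343.6483333333333,)]
Query 2 returns: [(8061.89,)]

Reason: AVG vs SUM give different aggregate values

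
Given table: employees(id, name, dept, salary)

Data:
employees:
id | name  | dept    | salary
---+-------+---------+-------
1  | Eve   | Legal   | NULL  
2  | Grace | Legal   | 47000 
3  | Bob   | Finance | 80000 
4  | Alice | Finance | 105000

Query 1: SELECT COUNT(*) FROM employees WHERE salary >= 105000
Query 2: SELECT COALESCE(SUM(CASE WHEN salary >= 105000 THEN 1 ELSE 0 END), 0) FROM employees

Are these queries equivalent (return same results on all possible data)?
Yes, equivalent

Both queries return: [(1,)]

Reason: COUNT with WHERE vs conditional SUM (COALESCE handles empty-table NULL)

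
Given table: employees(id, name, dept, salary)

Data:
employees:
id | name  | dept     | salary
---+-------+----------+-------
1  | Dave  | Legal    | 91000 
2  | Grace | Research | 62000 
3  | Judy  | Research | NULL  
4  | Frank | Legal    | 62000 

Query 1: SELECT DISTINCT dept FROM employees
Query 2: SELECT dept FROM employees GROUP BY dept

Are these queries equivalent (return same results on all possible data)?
Yes, equivalent

Both queries return: [('Legal',), ('Research',)]

Reason: Both get unique depts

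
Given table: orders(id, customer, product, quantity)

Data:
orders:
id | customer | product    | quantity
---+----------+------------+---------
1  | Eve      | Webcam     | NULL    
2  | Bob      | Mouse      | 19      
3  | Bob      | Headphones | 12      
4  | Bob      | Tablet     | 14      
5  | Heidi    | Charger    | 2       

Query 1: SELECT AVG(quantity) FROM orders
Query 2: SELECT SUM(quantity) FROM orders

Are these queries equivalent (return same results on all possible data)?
No, not equivalent

Query 1 returns: [(11.75,)]
Query 2 returns: [(47,)]

Reason: AVG vs SUM give different aggregate values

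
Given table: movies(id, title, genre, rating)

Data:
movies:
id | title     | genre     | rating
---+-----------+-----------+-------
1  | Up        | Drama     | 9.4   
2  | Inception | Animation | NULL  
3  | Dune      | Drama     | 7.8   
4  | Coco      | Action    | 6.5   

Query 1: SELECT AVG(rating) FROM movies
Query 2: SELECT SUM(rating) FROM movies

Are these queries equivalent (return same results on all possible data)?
No, not equivalent

Query 1 returns: [(7.8999999999999995,)]
Query 2 returns: [(23.7,)]

Reason: AVG vs SUM give different aggregate values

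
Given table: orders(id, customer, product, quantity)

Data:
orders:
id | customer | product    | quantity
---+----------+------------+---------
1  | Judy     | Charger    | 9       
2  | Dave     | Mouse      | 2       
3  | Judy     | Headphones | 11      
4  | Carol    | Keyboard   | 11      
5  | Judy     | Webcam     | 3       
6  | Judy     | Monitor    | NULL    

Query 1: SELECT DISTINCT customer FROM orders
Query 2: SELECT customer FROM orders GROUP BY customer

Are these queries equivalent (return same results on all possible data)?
Yes, equivalent

Both queries return: [('Carol',), ('Dave',), ('Judy',)]

Reason: Both get unique customers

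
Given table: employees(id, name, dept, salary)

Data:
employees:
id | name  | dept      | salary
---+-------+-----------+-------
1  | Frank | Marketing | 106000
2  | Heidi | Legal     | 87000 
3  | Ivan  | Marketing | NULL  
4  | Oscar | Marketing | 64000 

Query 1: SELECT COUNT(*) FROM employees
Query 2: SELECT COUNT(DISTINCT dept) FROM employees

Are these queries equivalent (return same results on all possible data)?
No, not equivalent

Query 1 returns: [(4,)]
Query 2 returns: [(2,)]

Reason: COUNT(*) counts rows, COUNT(DISTINCT dept) counts unique depts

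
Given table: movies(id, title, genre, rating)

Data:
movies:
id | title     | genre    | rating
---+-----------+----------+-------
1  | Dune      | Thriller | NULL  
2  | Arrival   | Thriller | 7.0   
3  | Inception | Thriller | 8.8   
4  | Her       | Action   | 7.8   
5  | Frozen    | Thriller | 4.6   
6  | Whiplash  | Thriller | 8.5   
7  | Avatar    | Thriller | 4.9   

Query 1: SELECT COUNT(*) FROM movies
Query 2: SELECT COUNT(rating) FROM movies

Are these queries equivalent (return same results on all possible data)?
No, not equivalent

Query 1 returns: [(7,)]
Query 2 returns: [(6,)]

Reason: COUNT(*) includes NULLs, COUNT(column) excludes them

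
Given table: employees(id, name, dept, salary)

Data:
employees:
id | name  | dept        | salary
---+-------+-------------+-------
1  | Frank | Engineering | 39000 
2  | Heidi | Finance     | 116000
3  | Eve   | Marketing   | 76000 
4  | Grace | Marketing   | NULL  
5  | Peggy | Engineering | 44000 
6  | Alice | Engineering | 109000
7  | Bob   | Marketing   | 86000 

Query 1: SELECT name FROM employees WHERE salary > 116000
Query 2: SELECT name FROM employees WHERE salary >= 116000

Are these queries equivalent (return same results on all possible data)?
No, not equivalent

Query 1 returns: []
Query 2 returns: [('Heidi',)]

Reason: > vs >= gives different results when salary = 116000 exists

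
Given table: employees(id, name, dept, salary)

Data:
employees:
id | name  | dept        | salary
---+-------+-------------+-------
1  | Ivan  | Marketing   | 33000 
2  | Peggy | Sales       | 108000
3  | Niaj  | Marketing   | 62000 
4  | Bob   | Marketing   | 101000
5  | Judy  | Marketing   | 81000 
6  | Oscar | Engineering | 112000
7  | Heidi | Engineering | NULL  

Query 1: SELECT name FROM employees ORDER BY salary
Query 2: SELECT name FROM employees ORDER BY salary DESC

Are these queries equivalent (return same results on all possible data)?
No, not equivalent

Query 1 returns: [('Heidi',), ('Ivan',), ('Niaj',), ('Judy',), ('Bob',), ('Peggy',), ('Oscar',)]
Query 2 returns: [('Oscar',), ('Peggy',), ('Bob',), ('Judy',), ('Niaj',), ('Ivan',), ('Heidi',)]

Reason: ASC vs DESC gives opposite ordering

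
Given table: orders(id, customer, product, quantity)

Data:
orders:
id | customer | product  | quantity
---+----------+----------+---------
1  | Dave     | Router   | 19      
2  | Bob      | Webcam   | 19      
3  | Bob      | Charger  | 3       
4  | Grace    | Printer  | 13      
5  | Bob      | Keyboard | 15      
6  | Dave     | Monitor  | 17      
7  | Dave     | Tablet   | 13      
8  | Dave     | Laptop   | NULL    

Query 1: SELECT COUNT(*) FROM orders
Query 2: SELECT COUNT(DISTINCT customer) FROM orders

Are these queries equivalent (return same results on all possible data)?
No, not equivalent

Query 1 returns: [(8,)]
Query 2 returns: [(3,)]

Reason: COUNT(*) counts rows, COUNT(DISTINCT customer) counts unique customers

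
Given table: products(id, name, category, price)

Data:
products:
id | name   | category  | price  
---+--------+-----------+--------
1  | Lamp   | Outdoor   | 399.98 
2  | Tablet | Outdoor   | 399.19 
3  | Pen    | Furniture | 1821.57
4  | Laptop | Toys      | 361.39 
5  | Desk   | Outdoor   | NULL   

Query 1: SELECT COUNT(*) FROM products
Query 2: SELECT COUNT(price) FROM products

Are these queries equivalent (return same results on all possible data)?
No, not equivalent

Query 1 returns: [(5,)]
Query 2 returns: [(4,)]

Reason: COUNT(*) includes NULLs, COUNT(column) excludes them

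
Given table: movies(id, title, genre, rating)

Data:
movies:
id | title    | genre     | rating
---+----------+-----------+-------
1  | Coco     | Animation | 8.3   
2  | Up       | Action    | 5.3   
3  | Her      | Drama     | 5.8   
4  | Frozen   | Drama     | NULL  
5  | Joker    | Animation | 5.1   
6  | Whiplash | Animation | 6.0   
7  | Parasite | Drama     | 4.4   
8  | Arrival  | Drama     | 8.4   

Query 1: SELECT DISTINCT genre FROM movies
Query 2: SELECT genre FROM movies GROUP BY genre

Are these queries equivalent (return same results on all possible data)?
Yes, equivalent

Both queries return: [('Action',), ('Animation',), ('Drama',)]

Reason: Both get unique genres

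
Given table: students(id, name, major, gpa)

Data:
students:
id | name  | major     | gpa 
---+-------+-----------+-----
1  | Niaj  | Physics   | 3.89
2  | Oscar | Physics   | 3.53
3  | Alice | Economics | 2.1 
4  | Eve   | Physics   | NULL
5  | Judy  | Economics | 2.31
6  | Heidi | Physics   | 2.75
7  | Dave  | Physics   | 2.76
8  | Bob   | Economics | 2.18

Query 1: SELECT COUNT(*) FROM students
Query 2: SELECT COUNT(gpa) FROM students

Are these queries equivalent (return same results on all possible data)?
No, not equivalent

Query 1 returns: [(8,)]
Query 2 returns: [(7,)]

Reason: COUNT(*) includes NULLs, COUNT(column) excludes them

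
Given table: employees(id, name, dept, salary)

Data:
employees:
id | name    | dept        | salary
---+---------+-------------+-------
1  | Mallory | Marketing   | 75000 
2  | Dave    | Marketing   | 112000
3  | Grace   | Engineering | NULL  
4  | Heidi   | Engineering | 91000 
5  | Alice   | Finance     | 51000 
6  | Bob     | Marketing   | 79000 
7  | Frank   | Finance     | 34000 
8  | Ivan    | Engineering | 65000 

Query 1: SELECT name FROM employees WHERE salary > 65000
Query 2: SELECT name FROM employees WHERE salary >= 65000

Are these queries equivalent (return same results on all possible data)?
No, not equivalent

Query 1 returns: [('Mallory',), ('Dave',), ('Heidi',), ('Bob',)]
Query 2 returns: [('Mallory',), ('Dave',), ('Heidi',), ('Bob',), ('Ivan',)]

Reason: > vs >= gives different results when salary = 65000 exists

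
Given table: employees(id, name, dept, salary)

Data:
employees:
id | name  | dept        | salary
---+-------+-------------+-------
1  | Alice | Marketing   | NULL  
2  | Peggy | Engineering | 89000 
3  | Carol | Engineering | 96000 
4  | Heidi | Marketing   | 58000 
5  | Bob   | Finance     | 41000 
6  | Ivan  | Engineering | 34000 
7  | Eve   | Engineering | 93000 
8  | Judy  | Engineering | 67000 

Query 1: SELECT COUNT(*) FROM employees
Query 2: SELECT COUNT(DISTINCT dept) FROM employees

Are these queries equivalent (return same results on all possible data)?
No, not equivalent

Query 1 returns: [(8,)]
Query 2 returns: [(3,)]

Reason: COUNT(*) counts rows, COUNT(DISTINCT dept) counts unique depts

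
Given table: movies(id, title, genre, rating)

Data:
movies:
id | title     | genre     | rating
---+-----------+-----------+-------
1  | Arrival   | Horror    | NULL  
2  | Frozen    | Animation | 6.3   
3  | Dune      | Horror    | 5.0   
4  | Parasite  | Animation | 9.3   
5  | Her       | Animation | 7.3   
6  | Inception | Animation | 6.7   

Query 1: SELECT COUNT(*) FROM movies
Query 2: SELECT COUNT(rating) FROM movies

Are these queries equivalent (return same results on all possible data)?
No, not equivalent

Query 1 returns: [(6,)]
Query 2 returns: [(5,)]

Reason: COUNT(*) includes NULLs, COUNT(column) excludes them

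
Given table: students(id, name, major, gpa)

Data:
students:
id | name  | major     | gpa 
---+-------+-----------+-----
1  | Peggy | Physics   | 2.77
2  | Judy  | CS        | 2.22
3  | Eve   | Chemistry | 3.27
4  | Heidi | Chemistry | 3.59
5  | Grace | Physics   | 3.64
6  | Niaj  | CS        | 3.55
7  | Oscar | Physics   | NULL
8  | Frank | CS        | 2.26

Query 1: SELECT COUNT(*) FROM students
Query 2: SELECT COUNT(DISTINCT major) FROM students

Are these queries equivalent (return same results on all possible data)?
No, not equivalent

Query 1 returns: [(8,)]
Query 2 returns: [(3,)]

Reason: COUNT(*) counts rows, COUNT(DISTINCT major) counts unique majors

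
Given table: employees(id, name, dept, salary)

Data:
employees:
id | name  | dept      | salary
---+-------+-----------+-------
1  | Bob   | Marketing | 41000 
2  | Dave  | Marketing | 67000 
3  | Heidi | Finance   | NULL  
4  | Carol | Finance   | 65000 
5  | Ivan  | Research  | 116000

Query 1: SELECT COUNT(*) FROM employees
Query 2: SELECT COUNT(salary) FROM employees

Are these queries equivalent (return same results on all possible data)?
No, not equivalent

Query 1 returns: [(5,)]
Query 2 returns: [(4,)]

Reason: COUNT(*) includes NULLs, COUNT(column) excludes them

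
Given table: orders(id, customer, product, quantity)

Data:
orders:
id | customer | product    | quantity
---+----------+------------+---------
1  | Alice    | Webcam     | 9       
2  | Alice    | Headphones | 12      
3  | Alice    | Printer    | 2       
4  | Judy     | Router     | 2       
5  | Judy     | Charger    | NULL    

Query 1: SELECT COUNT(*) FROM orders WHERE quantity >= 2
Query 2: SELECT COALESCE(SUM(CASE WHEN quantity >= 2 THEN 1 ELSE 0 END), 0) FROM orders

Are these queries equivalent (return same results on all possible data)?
Yes, equivalent

Both queries return: [(4,)]

Reason: COUNT with WHERE vs conditional SUM (COALESCE handles empty-table NULL)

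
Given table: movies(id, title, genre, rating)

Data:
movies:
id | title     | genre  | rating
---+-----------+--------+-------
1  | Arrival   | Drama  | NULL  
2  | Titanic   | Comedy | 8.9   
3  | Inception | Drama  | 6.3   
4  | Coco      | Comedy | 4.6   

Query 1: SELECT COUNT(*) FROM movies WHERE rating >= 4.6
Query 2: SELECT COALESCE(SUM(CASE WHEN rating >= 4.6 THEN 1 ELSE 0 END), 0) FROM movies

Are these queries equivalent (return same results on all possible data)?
Yes, equivalent

Both queries return: [(3,)]

Reason: COUNT with WHERE vs conditional SUM (COALESCE handles empty-table NULL)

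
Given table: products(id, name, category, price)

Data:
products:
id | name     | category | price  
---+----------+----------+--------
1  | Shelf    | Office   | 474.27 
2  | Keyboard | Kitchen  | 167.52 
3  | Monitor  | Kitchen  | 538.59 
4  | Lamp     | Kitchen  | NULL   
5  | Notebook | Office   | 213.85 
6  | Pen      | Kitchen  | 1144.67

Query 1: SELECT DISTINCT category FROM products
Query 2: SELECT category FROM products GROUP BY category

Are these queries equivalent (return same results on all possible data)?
Yes, equivalent

Both queries return: [('Kitchen',), ('Office',)]

Reason: Both get unique categorys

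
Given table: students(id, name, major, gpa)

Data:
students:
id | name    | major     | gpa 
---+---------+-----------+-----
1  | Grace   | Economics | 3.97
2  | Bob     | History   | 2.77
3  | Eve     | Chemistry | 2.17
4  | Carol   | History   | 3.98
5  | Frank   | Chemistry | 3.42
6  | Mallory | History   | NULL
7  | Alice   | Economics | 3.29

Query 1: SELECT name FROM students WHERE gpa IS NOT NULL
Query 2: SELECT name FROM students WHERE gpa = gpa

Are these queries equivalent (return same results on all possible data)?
Yes, equivalent

Both queries return: [('Alice',), ('Bob',), ('Carol',), ('Eve',), ('Frank',), ('Grace',)]

Reason: IS NOT NULL vs self-equality (both exclude NULLs)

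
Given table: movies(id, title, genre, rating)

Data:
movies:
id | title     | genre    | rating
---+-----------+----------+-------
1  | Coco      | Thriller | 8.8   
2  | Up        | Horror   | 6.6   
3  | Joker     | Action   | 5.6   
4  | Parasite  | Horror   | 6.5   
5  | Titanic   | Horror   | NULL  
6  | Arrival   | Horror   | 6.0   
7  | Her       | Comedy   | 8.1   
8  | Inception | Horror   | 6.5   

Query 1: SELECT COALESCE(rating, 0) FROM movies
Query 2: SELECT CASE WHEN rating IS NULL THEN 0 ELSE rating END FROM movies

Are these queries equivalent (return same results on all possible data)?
Yes, equivalent

Both queries return: [(0,), (5.6,), (6.0,), (6.5,), (6.5,), (6.6,), (8.1,), (8.8,)]

Reason: COALESCE vs CASE for NULL handling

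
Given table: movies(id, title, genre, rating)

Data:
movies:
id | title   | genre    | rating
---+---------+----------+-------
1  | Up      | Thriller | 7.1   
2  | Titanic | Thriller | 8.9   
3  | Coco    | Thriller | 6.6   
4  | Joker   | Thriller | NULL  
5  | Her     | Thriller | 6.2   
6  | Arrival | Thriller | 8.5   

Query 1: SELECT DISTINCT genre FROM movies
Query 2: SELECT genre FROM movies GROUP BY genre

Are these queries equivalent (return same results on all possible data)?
Yes, equivalent

Both queries return: [('Thriller',)]

Reason: Both get unique genres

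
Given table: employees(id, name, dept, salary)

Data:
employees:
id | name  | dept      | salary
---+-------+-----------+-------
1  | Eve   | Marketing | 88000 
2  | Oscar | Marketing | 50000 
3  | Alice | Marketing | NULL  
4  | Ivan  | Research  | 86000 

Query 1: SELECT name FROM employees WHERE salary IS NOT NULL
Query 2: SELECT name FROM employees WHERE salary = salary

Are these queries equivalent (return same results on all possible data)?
Yes, equivalent

Both queries return: [('Eve',), ('Ivan',), ('Oscar',)]

Reason: IS NOT NULL vs self-equality (both exclude NULLs)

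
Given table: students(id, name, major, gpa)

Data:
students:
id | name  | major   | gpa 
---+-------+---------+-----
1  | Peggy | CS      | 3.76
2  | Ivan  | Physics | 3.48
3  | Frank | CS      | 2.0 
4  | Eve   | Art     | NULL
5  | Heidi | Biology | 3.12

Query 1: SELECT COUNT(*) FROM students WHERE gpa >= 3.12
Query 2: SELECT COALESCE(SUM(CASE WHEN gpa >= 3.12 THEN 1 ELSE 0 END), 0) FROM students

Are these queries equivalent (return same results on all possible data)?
Yes, equivalent

Both queries return: [(3,)]

Reason: COUNT with WHERE vs conditional SUM (COALESCE handles empty-table NULL)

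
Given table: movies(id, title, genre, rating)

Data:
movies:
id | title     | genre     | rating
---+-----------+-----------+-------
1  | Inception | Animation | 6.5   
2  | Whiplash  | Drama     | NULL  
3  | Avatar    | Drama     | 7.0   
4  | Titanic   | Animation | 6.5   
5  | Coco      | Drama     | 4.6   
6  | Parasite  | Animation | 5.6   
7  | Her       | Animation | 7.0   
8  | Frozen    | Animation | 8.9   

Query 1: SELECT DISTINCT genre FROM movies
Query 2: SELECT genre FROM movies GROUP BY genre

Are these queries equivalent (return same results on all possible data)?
Yes, equivalent

Both queries return: [('Animation',), ('Drama',)]

Reason: Both get unique genres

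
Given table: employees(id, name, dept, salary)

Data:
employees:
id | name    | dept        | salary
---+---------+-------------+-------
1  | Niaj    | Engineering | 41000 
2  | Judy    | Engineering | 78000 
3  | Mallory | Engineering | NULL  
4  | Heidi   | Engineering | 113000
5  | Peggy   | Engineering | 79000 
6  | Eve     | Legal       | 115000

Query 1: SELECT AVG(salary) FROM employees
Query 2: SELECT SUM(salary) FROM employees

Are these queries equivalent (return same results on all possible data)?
No, not equivalent

Query 1 returns: [(85200.0,)]
Query 2 returns: [(426000,)]

Reason: AVG vs SUM give different aggregate values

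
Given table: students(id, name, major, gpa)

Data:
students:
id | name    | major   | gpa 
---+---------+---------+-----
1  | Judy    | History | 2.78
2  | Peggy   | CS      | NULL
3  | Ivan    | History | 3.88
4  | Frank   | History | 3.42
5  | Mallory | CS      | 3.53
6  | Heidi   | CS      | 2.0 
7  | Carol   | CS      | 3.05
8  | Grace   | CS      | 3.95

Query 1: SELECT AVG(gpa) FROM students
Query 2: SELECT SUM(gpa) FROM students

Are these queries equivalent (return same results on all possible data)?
No, not equivalent

Query 1 returns: [(3.23,)]
Query 2 returns: [(22.61,)]

Reason: AVG vs SUM give different aggregate values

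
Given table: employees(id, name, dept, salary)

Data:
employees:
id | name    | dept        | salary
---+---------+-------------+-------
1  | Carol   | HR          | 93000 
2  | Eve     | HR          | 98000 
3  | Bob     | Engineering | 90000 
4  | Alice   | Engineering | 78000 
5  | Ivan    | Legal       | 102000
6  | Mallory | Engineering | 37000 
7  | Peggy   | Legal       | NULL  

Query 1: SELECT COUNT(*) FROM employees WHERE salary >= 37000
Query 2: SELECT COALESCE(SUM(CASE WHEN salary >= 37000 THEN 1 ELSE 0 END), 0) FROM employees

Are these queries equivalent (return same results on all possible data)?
Yes, equivalent

Both queries return: [(6,)]

Reason: COUNT with WHERE vs conditional SUM (COALESCE handles empty-table NULL)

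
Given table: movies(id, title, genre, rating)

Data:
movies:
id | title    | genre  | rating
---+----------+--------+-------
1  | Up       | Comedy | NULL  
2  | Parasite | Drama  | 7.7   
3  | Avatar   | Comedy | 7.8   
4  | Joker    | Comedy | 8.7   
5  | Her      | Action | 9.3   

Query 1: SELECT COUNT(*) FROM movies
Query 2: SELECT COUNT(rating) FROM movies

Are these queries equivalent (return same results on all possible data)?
No, not equivalent

Query 1 returns: [(5,)]
Query 2 returns: [(4,)]

Reason: COUNT(*) includes NULLs, COUNT(column) excludes them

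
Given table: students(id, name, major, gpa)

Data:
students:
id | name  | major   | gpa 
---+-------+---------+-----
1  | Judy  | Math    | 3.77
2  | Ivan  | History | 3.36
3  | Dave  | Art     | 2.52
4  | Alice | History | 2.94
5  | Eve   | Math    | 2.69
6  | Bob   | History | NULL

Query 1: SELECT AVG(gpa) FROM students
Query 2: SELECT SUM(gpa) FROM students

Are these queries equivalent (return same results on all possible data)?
No, not equivalent

Query 1 returns: [(3.056,)]
Query 2 returns: [(15.28,)]

Reason: AVG vs SUM give different aggregate values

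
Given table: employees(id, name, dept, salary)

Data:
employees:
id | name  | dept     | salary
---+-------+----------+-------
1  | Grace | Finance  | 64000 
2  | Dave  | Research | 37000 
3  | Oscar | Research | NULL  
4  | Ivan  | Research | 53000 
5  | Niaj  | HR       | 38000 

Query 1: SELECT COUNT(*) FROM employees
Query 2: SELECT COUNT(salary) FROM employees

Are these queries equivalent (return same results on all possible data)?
No, not equivalent

Query 1 returns: [(5,)]
Query 2 returns: [(4,)]

Reason: COUNT(*) includes NULLs, COUNT(column) excludes them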